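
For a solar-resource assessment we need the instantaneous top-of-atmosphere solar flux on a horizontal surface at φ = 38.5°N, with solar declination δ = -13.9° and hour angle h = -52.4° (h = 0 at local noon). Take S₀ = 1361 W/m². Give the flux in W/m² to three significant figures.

427 W/m²

cos θ_z = sin φ sin δ + cos φ cos δ cos h = -0.149545 + 0.463522 = 0.313977.
Flux = S₀ · cos θ_z = 1361 × 0.313977 = 427.3 W/m².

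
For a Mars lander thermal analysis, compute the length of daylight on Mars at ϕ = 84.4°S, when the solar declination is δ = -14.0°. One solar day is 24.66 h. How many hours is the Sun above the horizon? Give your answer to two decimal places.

Sunrise equation: cos h₀ = −tan ϕ · tan δ = -2.5428 ≤ −1, so the Sun never sets (polar day) and h₀ = π.
Daylight = 2h₀/(2π) × 24.66 h = (3.1416/π) × 24.66 = 24.66 h.

24.66 h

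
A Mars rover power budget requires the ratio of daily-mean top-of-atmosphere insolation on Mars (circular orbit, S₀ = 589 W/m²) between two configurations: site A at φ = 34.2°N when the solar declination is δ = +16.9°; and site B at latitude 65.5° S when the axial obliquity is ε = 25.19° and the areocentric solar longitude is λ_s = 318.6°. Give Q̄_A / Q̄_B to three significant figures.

— Configuration A (φ=+34.2°):
cos H₀ = −tan(+34.2°) tan(+16.900°) = -0.2065, H₀ = 1.7788 rad.
Bracket: H₀ sin φ sin δ + cos φ cos δ sin H₀ = 1.7788×0.56208×0.29070 + 0.82708×0.95681×0.97845 = 0.290650 + 0.774305 = 1.064955.
Q̄ = (S₀/π) × [bracket] = (589/π) × 1.064955 = 199.66 W/m².
— Configuration B (φ=-65.5°):
sin δ = sin 25.19° × sin 318.6° = -0.28147, so δ = -16.348°.
cos H₀ = −tan(-65.5°) tan(-16.348°) = -0.6436, H₀ = 2.2701 rad.
Bracket: H₀ sin φ sin δ + cos φ cos δ sin H₀ = 2.2701×-0.90996×-0.28147 + 0.41469×0.95957×0.76532 = 0.581433 + 0.304539 = 0.885972.
Q̄ = (S₀/π) × [bracket] = (589/π) × 0.885972 = 166.11 W/m².
Ratio Q̄_A / Q̄_B = 199.66 / 166.11 = 1.202.

Q̄_A / Q̄_B ≈ 1.20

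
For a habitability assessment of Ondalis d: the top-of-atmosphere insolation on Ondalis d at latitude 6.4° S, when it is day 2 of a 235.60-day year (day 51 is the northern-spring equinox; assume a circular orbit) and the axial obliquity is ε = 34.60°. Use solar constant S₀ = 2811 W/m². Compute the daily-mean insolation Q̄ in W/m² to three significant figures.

Q̄ ≈ 832 W/m²

Solar longitude: λ_s = 360° × (2 − 51)/235.60 = -74.873°, i.e. -74.873° + 360° = 285.127°.
sin δ = sin 34.60° × sin 285.127° = -0.54817, so δ = -33.241°.
cos H₀ = −tan(-6.4°) tan(-33.241°) = -0.0735, H₀ = 1.6444 rad.
Bracket: H₀ sin φ sin δ + cos φ cos δ sin H₀ = 1.6444×-0.11147×-0.54817 + 0.99377×0.83637×0.99729 = 0.100480 + 0.828907 = 0.929387.
Q̄ = (S₀/π) × [bracket] = (2811/π) × 0.929387 = 831.6 W/m².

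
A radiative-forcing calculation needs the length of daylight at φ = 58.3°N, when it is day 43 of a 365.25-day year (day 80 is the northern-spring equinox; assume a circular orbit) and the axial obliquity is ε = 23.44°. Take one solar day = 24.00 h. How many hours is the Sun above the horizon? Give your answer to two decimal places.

8.91 h

Solar longitude: λ_s = 360° × (43 − 80)/365.25 = -36.468°, i.e. -36.468° + 360° = 323.532°.
sin δ = sin 23.44° × sin 323.532° = -0.23644, so δ = -13.676°.
cos H₀ = −tan φ · tan δ = −tan(+58.3°) × tan(-13.676°) = 0.3940, so H₀ = 1.1658 rad = 66.80°.
Daylight = 2H₀/(2π) × 24.00 h = (1.1658/π) × 24.00 = 8.91 h.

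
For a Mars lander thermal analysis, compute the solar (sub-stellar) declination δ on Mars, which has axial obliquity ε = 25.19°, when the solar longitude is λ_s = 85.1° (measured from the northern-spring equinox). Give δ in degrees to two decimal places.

δ = +25.09°

sin δ = sin ε · sin λ_s = sin 25.19° × sin 85.1° = 0.424066.
δ = arcsin(0.424066) = +25.09°.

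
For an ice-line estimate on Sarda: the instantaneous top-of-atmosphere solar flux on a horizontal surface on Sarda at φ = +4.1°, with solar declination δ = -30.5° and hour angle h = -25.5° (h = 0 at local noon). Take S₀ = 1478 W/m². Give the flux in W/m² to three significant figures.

cos θ_z = sin φ sin δ + cos φ cos δ cos h = -0.036288 + 0.775704 = 0.739416.
Flux = S₀ · cos θ_z = 1478 × 0.739416 = 1093 W/m².

1.09e+03 W/m²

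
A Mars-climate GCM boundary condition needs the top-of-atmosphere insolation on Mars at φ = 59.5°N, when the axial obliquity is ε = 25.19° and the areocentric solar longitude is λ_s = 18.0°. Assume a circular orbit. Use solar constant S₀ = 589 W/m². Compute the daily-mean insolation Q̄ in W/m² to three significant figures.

Q̄ ≈ 130 W/m²

sin δ = sin 25.19° × sin 18.0° = 0.13152, so δ = +7.558°.
cos H₀ = −tan(+59.5°) tan(+7.558°) = -0.2252, H₀ = 1.7980 rad.
Bracket: H₀ sin φ sin δ + cos φ cos δ sin H₀ = 1.7980×0.86163×0.13152 + 0.50754×0.99131×0.97430 = 0.203752 + 0.490199 = 0.693951.
Q̄ = (S₀/π) × [bracket] = (589/π) × 0.693951 = 130.1 W/m².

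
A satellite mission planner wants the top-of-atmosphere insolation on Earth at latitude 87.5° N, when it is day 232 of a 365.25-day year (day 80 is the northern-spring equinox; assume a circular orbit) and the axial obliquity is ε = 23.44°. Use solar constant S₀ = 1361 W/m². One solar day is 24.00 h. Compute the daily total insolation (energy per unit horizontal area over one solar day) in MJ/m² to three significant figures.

Solar longitude: λ_s = 360° × (232 − 80)/365.25 = 149.815°.
sin δ = sin 23.44° × sin 149.815° = 0.20000, so δ = +11.537°.
cos H₀ = −tan(+87.5°) tan(+11.537°) = -4.6753 ≤ −1 ⇒ polar day, H₀ = π.
Bracket: H₀ sin φ sin δ + cos φ cos δ sin H₀ = 3.1416×0.99905×0.20000 + 0.04362×0.97980×0.00000 = 0.627723 + 0.000000 = 0.627723.
Q̄ = (S₀/π) × [bracket] = (1361/π) × 0.627723 = 271.94 W/m².
Daily total = Q̄ × 24.00 h × 3600 s/h = 271.94 × 24.00 × 3600 / 10⁶ = 23.50 MJ/m².

23.5 MJ/m²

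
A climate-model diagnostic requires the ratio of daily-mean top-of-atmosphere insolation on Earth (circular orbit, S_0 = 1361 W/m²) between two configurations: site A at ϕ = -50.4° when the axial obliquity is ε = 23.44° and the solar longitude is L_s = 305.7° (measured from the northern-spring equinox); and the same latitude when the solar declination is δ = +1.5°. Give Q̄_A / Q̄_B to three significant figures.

— Configuration A (ϕ=-50.4°):
Solar declination: sin δ = sin ε · sin L_s = sin 23.44° × sin 305.7° = -0.32304, so δ = -18.847°.
cos h₀ = −tan(-50.4°) tan(-18.847°) = -0.4126, h₀ = 1.9961 rad.
Bracket: h₀ sin ϕ sin δ + cos ϕ cos δ sin h₀ = 1.9961×-0.77051×-0.32304 + 0.63742×0.94639×0.91091 = 0.496840 + 0.549505 = 1.046345.
Q̄ = (S_0/π) × [bracket] = (1361/π) × 1.046345 = 453.30 W/m².
— Configuration B (ϕ=-50.4°):
cos h₀ = −tan(-50.4°) tan(+1.500°) = 0.0317, h₀ = 1.5391 rad.
Bracket: h₀ sin ϕ sin δ + cos ϕ cos δ sin h₀ = 1.5391×-0.77051×0.02618 + 0.63742×0.99966×0.99950 = -0.031047 + 0.636885 = 0.605838.
Q̄ = (S_0/π) × [bracket] = (1361/π) × 0.605838 = 262.46 W/m².
Ratio Q̄_A / Q̄_B = 453.30 / 262.46 = 1.727.

Q̄_A / Q̄_B ≈ 1.73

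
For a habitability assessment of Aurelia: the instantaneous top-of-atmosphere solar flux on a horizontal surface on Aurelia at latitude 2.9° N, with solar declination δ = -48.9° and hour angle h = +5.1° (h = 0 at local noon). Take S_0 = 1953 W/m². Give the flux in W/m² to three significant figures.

cos θ_z = sin ϕ sin δ + cos ϕ cos δ cos h = -0.038125 + 0.653934 = 0.615809.
Flux = S_0 · cos θ_z = 1953 × 0.615809 = 1203 W/m².

1.20e+03 W/m²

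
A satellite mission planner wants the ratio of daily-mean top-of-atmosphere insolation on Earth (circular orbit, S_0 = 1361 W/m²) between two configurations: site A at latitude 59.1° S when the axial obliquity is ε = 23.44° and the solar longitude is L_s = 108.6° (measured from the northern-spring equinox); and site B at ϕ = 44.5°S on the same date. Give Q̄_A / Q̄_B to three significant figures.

Q̄_A / Q̄_B ≈ 0.276

— Configuration A (ϕ=-59.1°):
Solar declination: sin δ = sin ε · sin L_s = sin 23.44° × sin 108.6° = 0.37701, so δ = +22.149°.
cos h₀ = −tan(-59.1°) tan(+22.149°) = 0.6801, h₀ = 0.8229 rad.
Bracket: h₀ sin ϕ sin δ + cos ϕ cos δ sin h₀ = 0.8229×-0.85806×0.37701 + 0.51354×0.92621×0.73309 = -0.266206 + 0.348691 = 0.082485.
Q̄ = (S_0/π) × [bracket] = (1361/π) × 0.082485 = 35.734 W/m².
— Configuration B (ϕ=-44.5°):
cos h₀ = −tan(-44.5°) tan(+22.149°) = 0.4000, h₀ = 1.1593 rad.
Bracket: h₀ sin ϕ sin δ + cos ϕ cos δ sin h₀ = 1.1593×-0.70091×0.37701 + 0.71325×0.92621×0.91651 = -0.306345 + 0.605464 = 0.299119.
Q̄ = (S_0/π) × [bracket] = (1361/π) × 0.299119 = 129.58 W/m².
Ratio Q̄_A / Q̄_B = 35.734 / 129.58 = 0.2758.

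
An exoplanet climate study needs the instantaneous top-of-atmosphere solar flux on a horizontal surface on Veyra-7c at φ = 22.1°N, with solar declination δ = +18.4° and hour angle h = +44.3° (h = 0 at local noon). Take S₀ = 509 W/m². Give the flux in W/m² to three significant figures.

cos θ_z = sin φ sin δ + cos φ cos δ cos h = 0.118755 + 0.629209 = 0.747964.
Flux = S₀ · cos θ_z = 509 × 0.747964 = 380.7 W/m².

381 W/m²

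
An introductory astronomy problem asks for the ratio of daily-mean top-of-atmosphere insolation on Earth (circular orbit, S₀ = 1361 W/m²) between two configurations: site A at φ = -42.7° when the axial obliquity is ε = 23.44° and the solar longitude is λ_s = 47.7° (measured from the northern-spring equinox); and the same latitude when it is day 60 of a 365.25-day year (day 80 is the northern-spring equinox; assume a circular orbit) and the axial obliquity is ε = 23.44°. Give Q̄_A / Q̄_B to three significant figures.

Q̄_A / Q̄_B ≈ 0.476

— Configuration A (φ=-42.7°):
Solar declination: sin δ = sin ε · sin λ_s = sin 23.44° × sin 47.7° = 0.29422, so δ = +17.111°.
cos H₀ = −tan(-42.7°) tan(+17.111°) = 0.2841, H₀ = 1.2828 rad.
Bracket: H₀ sin φ sin δ + cos φ cos δ sin H₀ = 1.2828×-0.67816×0.29422 + 0.73491×0.95574×0.95880 = -0.255955 + 0.673445 = 0.417490.
Q̄ = (S₀/π) × [bracket] = (1361/π) × 0.417490 = 180.86 W/m².
— Configuration B (φ=-42.7°):
Solar longitude: λ_s = 360° × (60 − 80)/365.25 = -19.713°, i.e. -19.713° + 360° = 340.287°.
sin δ = sin 23.44° × sin 340.287° = -0.13417, so δ = -7.711°.
cos H₀ = −tan(-42.7°) tan(-7.711°) = -0.1249, H₀ = 1.6961 rad.
Bracket: H₀ sin φ sin δ + cos φ cos δ sin H₀ = 1.6961×-0.67816×-0.13417 + 0.73491×0.99096×0.99216 = 0.154326 + 0.722557 = 0.876883.
Q̄ = (S₀/π) × [bracket] = (1361/π) × 0.876883 = 379.88 W/m².
Ratio Q̄_A / Q̄_B = 180.86 / 379.88 = 0.4761.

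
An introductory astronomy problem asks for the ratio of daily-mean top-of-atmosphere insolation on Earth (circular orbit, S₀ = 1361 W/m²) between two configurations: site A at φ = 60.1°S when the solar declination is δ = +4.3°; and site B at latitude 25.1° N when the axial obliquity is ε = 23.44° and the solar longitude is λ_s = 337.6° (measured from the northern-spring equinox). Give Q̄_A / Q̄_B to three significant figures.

Q̄_A / Q̄_B ≈ 0.501

— Configuration A (φ=-60.1°):
cos H₀ = −tan(-60.1°) tan(+4.300°) = 0.1308, H₀ = 1.4397 rad.
Bracket: H₀ sin φ sin δ + cos φ cos δ sin H₀ = 1.4397×-0.86690×0.07498 + 0.49849×0.99719×0.99141 = -0.093581 + 0.492819 = 0.399238.
Q̄ = (S₀/π) × [bracket] = (1361/π) × 0.399238 = 172.96 W/m².
— Configuration B (φ=+25.1°):
Solar declination: sin δ = sin ε · sin λ_s = sin 23.44° × sin 337.6° = -0.15159, so δ = -8.719°.
cos H₀ = −tan(+25.1°) tan(-8.719°) = 0.0718, H₀ = 1.4989 rad.
Bracket: H₀ sin φ sin δ + cos φ cos δ sin H₀ = 1.4989×0.42420×-0.15159 + 0.90557×0.98844×0.99742 = -0.096386 + 0.892792 = 0.796406.
Q̄ = (S₀/π) × [bracket] = (1361/π) × 0.796406 = 345.02 W/m².
Ratio Q̄_A / Q̄_B = 172.96 / 345.02 = 0.5013.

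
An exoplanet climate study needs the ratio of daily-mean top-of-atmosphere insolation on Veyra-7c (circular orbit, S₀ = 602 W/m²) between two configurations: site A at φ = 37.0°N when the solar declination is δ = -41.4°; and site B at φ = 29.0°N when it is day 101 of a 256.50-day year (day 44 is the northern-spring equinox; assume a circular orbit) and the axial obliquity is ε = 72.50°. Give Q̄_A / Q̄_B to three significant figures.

— Configuration A (φ=+37.0°):
cos H₀ = −tan(+37.0°) tan(-41.400°) = 0.6643, H₀ = 0.8442 rad.
Bracket: H₀ sin φ sin δ + cos φ cos δ sin H₀ = 0.8442×0.60182×-0.66131 + 0.79864×0.75011×0.74742 = -0.335983 + 0.447755 = 0.111772.
Q̄ = (S₀/π) × [bracket] = (602/π) × 0.111772 = 21.418 W/m².
— Configuration B (φ=+29.0°):
Solar longitude: λ_s = 360° × (101 − 44)/256.50 = 80.000°.
sin δ = sin 72.50° × sin 80.000° = 0.93923, so δ = +69.922°.
cos H₀ = −tan(+29.0°) tan(+69.922°) = -1.5165 ≤ −1 ⇒ polar day, H₀ = π.
Bracket: H₀ sin φ sin δ + cos φ cos δ sin H₀ = 3.1416×0.48481×0.93923 + 0.87462×0.34329×0.00000 = 1.430522 + 0.000000 = 1.430522.
Q̄ = (S₀/π) × [bracket] = (602/π) × 1.430522 = 274.12 W/m².
Ratio Q̄_A / Q̄_B = 21.418 / 274.12 = 0.07813.

Q̄_A / Q̄_B ≈ 0.0781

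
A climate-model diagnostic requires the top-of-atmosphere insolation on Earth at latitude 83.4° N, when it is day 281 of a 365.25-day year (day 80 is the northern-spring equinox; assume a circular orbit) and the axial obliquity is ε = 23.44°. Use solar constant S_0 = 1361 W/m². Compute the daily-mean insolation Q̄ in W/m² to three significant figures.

Solar longitude: L_s = 360° × (281 − 80)/365.25 = 198.111°.
sin δ = sin 23.44° × sin 198.111° = -0.12366, so δ = -7.103°.
cos h₀ = −tan(+83.4°) tan(-7.103°) = 1.0770 ≥ 1 ⇒ polar night, h₀ = 0 and Q̄ = 0.

Q̄ ≈ 0.00 W/m²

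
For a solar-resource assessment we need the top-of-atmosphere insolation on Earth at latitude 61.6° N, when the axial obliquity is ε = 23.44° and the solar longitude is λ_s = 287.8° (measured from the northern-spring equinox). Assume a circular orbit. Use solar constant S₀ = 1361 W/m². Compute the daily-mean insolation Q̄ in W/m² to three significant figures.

Q̄ ≈ 21.8 W/m²

Solar declination: sin δ = sin ε · sin λ_s = sin 23.44° × sin 287.8° = -0.37875, so δ = -22.256°.
cos H₀ = −tan(+61.6°) tan(-22.256°) = 0.7569, H₀ = 0.7123 rad.
Bracket: H₀ sin φ sin δ + cos φ cos δ sin H₀ = 0.7123×0.87965×-0.37875 + 0.47562×0.92550×0.65357 = -0.237315 + 0.287693 = 0.050378.
Q̄ = (S₀/π) × [bracket] = (1361/π) × 0.050378 = 21.82 W/m².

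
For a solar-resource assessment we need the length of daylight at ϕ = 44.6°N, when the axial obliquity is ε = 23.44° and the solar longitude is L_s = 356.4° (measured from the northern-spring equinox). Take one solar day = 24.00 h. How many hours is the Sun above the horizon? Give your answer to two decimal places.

11.81 h

Solar declination: sin δ = sin ε · sin L_s = sin 23.44° × sin 356.4° = -0.02498, so δ = -1.431°.
cos h₀ = −tan ϕ · tan δ = −tan(+44.6°) × tan(-1.431°) = 0.0246, so h₀ = 1.5462 rad = 88.59°.
Daylight = 2h₀/(2π) × 24.00 h = (1.5462/π) × 24.00 = 11.81 h.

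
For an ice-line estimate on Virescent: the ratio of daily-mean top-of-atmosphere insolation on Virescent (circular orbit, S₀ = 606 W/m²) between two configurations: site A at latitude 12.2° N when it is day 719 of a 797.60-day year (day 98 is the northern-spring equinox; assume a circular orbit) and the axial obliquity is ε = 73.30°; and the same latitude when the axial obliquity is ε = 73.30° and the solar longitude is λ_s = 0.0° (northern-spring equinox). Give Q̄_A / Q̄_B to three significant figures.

Q̄_A / Q̄_B ≈ 0.0786

— Configuration A (φ=+12.2°):
Solar longitude: λ_s = 360° × (719 − 98)/797.60 = 280.291°.
sin δ = sin 73.30° × sin 280.291° = -0.94241, so δ = -70.461°.
cos H₀ = −tan(+12.2°) tan(-70.461°) = 0.6092, H₀ = 0.9157 rad.
Bracket: H₀ sin φ sin δ + cos φ cos δ sin H₀ = 0.9157×0.21132×-0.94241 + 0.97742×0.33445×0.79299 = -0.182362 + 0.259227 = 0.076865.
Q̄ = (S₀/π) × [bracket] = (606/π) × 0.076865 = 14.827 W/m².
— Configuration B (φ=+12.2°):
Solar declination: sin δ = sin ε · sin λ_s = sin 73.30° × sin 0.0° = 0.00000, so δ = +0.000°.
cos H₀ = −tan(+12.2°) tan(+0.000°) = -0.0000, H₀ = 1.5708 rad.
Bracket: H₀ sin φ sin δ + cos φ cos δ sin H₀ = 1.5708×0.21132×0.00000 + 0.97742×1.00000×1.00000 = 0.000000 + 0.977420 = 0.977420.
Q̄ = (S₀/π) × [bracket] = (606/π) × 0.977420 = 188.54 W/m².
Ratio Q̄_A / Q̄_B = 14.827 / 188.54 = 0.07864.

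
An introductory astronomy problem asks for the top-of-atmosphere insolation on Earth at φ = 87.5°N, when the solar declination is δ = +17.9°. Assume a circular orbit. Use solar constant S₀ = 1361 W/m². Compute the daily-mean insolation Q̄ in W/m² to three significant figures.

cos H₀ = −tan(+87.5°) tan(+17.900°) = -7.3977 ≤ −1 ⇒ polar day, H₀ = π.
Bracket: H₀ sin φ sin δ + cos φ cos δ sin H₀ = 3.1416×0.99905×0.30736 + 0.04362×0.95159×0.00000 = 0.964685 + 0.000000 = 0.964685.
Q̄ = (S₀/π) × [bracket] = (1361/π) × 0.964685 = 417.9 W/m².

Q̄ ≈ 418 W/m²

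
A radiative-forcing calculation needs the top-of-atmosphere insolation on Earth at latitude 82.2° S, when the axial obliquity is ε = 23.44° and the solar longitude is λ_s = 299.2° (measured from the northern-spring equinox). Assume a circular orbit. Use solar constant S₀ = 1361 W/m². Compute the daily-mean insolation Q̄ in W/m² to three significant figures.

Solar declination: sin δ = sin ε · sin λ_s = sin 23.44° × sin 299.2° = -0.34724, so δ = -20.318°.
cos H₀ = −tan(-82.2°) tan(-20.318°) = -2.7031 ≤ −1 ⇒ polar day, H₀ = π.
Bracket: H₀ sin φ sin δ + cos φ cos δ sin H₀ = 3.1416×-0.99075×-0.34724 + 0.13572×0.93778×0.00000 = 1.080798 + 0.000000 = 1.080798.
Q̄ = (S₀/π) × [bracket] = (1361/π) × 1.080798 = 468.2 W/m².

Q̄ ≈ 468 W/m²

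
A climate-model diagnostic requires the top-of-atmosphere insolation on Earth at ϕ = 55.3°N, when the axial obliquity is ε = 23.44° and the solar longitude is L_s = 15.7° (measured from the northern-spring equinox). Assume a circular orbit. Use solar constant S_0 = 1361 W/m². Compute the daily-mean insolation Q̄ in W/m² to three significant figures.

Q̄ ≈ 308 W/m²

Solar declination: sin δ = sin ε · sin L_s = sin 23.44° × sin 15.7° = 0.10764, so δ = +6.179°.
cos h₀ = −tan(+55.3°) tan(+6.179°) = -0.1564, h₀ = 1.7278 rad.
Bracket: h₀ sin ϕ sin δ + cos ϕ cos δ sin h₀ = 1.7278×0.82214×0.10764 + 0.56928×0.99419×0.98770 = 0.152902 + 0.559011 = 0.711913.
Q̄ = (S_0/π) × [bracket] = (1361/π) × 0.711913 = 308.4 W/m².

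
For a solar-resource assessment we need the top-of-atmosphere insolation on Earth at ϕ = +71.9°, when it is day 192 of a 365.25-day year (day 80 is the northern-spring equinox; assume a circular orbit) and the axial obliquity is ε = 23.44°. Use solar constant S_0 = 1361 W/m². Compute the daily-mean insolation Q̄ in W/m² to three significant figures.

Solar longitude: L_s = 360° × (192 − 80)/365.25 = 110.390°.
sin δ = sin 23.44° × sin 110.390° = 0.37286, so δ = +21.892°.
cos h₀ = −tan(+71.9°) tan(+21.892°) = -1.2294 ≤ −1 ⇒ polar day, h₀ = π.
Bracket: h₀ sin ϕ sin δ + cos ϕ cos δ sin h₀ = 3.1416×0.95052×0.37286 + 0.31068×0.92789×0.00000 = 1.113417 + 0.000000 = 1.113417.
Q̄ = (S_0/π) × [bracket] = (1361/π) × 1.113417 = 482.4 W/m².

Q̄ ≈ 482 W/m²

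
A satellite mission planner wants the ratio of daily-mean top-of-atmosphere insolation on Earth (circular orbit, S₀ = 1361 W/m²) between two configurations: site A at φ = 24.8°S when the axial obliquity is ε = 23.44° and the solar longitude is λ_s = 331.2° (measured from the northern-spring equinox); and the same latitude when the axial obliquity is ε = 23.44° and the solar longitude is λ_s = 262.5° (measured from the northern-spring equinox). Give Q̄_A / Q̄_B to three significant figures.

Q̄_A / Q̄_B ≈ 0.919

— Configuration A (φ=-24.8°):
Solar declination: sin δ = sin ε · sin λ_s = sin 23.44° × sin 331.2° = -0.19164, so δ = -11.048°.
cos H₀ = −tan(-24.8°) tan(-11.048°) = -0.0902, H₀ = 1.6611 rad.
Bracket: H₀ sin φ sin δ + cos φ cos δ sin H₀ = 1.6611×-0.41945×-0.19164 + 0.90778×0.98147×0.99592 = 0.133525 + 0.887324 = 1.020849.
Q̄ = (S₀/π) × [bracket] = (1361/π) × 1.020849 = 442.25 W/m².
— Configuration B (φ=-24.8°):
Solar declination: sin δ = sin ε · sin λ_s = sin 23.44° × sin 262.5° = -0.39439, so δ = -23.228°.
cos H₀ = −tan(-24.8°) tan(-23.228°) = -0.1983, H₀ = 1.7704 rad.
Bracket: H₀ sin φ sin δ + cos φ cos δ sin H₀ = 1.7704×-0.41945×-0.39439 + 0.90778×0.91895×0.98014 = 0.292872 + 0.817637 = 1.110509.
Q̄ = (S₀/π) × [bracket] = (1361/π) × 1.110509 = 481.09 W/m².
Ratio Q̄_A / Q̄_B = 442.25 / 481.09 = 0.9193.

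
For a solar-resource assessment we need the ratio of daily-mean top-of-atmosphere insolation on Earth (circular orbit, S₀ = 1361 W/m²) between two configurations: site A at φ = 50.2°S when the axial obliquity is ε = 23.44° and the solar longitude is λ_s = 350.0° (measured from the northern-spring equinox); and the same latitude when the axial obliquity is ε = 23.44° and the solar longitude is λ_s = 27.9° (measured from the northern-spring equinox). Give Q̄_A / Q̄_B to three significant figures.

— Configuration A (φ=-50.2°):
Solar declination: sin δ = sin ε · sin λ_s = sin 23.44° × sin 350.0° = -0.06908, so δ = -3.961°.
cos H₀ = −tan(-50.2°) tan(-3.961°) = -0.0831, H₀ = 1.6540 rad.
Bracket: H₀ sin φ sin δ + cos φ cos δ sin H₀ = 1.6540×-0.76828×-0.06908 + 0.64011×0.99761×0.99654 = 0.087782 + 0.636371 = 0.724153.
Q̄ = (S₀/π) × [bracket] = (1361/π) × 0.724153 = 313.72 W/m².
— Configuration B (φ=-50.2°):
Solar declination: sin δ = sin ε · sin λ_s = sin 23.44° × sin 27.9° = 0.18614, so δ = +10.727°.
cos H₀ = −tan(-50.2°) tan(+10.727°) = 0.2274, H₀ = 1.3414 rad.
Bracket: H₀ sin φ sin δ + cos φ cos δ sin H₀ = 1.3414×-0.76828×0.18614 + 0.64011×0.98252×0.97381 = -0.191830 + 0.612449 = 0.420619.
Q̄ = (S₀/π) × [bracket] = (1361/π) × 0.420619 = 182.22 W/m².
Ratio Q̄_A / Q̄_B = 313.72 / 182.22 = 1.722.

Q̄_A / Q̄_B ≈ 1.72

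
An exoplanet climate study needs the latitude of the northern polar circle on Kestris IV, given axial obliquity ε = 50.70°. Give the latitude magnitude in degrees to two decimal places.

39.30°

The polar circle is the lowest latitude that experiences at least one full rotation of continuous daylight at the northern-summer solstice; it lies at |φ| = 90° − ε = 90° − 50.70° = 39.30°.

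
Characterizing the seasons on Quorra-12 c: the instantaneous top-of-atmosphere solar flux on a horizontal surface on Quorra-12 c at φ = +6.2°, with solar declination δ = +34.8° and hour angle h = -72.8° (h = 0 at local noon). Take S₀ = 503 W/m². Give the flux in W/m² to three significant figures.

152 W/m²

cos θ_z = sin φ sin δ + cos φ cos δ cos h = 0.061637 + 0.241400 = 0.303037.
Flux = S₀ · cos θ_z = 503 × 0.303037 = 152.4 W/m².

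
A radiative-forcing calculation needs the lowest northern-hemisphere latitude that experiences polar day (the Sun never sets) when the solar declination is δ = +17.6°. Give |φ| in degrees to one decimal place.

|φ| = 72.4°

Polar day requires cos H₀ = −tan φ tan δ ≤ −1, i.e. tan φ tan δ ≥ 1.
The boundary is |tan φ| · |tan δ| = 1, so |φ| = 90° − |δ| = 90° − 17.6° = 72.4° in the northern hemisphere.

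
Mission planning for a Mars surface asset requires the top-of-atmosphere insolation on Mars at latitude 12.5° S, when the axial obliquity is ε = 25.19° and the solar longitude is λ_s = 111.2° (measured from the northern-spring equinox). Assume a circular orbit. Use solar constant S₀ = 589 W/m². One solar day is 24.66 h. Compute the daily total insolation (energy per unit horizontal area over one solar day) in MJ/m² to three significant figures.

12.7 MJ/m²

Solar declination: sin δ = sin ε · sin λ_s = sin 25.19° × sin 111.2° = 0.39682, so δ = +23.379°.
cos H₀ = −tan(-12.5°) tan(+23.379°) = 0.0958, H₀ = 1.4748 rad.
Bracket: H₀ sin φ sin δ + cos φ cos δ sin H₀ = 1.4748×-0.21644×0.39682 + 0.97630×0.91790×0.99540 = -0.126667 + 0.892023 = 0.765356.
Q̄ = (S₀/π) × [bracket] = (589/π) × 0.765356 = 143.49 W/m².
Daily total = Q̄ × 24.66 h × 3600 s/h = 143.49 × 24.66 × 3600 / 10⁶ = 12.74 MJ/m².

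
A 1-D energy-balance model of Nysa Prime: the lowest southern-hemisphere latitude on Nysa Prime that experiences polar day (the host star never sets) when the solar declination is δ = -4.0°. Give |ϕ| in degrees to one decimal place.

|ϕ| = 86.0°

Polar day requires cos h₀ = −tan ϕ tan δ ≤ −1, i.e. tan ϕ tan δ ≥ 1.
The boundary is |tan ϕ| · |tan δ| = 1, so |ϕ| = 90° − |δ| = 90° − 4.0° = 86.0° in the southern hemisphere.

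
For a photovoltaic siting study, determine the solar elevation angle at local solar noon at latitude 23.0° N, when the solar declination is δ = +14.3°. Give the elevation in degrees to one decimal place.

At local noon the hour angle is zero, so the zenith angle equals |ϕ − δ| = |+23.0° − (+14.300°)| = 8.700°.
Elevation = 90° − 8.700° = 81.3°.

81.3°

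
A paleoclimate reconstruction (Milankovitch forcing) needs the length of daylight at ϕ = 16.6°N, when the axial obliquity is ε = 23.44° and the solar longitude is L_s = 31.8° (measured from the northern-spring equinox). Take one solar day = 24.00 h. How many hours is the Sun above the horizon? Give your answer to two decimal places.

12.49 h

Solar declination: sin δ = sin ε · sin L_s = sin 23.44° × sin 31.8° = 0.20962, so δ = +12.100°.
cos h₀ = −tan ϕ · tan δ = −tan(+16.6°) × tan(+12.100°) = -0.0639, so h₀ = 1.6347 rad = 93.66°.
Daylight = 2h₀/(2π) × 24.00 h = (1.6347/π) × 24.00 = 12.49 h.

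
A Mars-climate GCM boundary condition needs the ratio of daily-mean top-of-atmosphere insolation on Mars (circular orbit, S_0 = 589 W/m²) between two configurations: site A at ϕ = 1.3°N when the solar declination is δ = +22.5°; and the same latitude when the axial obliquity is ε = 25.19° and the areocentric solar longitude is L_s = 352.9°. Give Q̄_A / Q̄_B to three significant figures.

— Configuration A (ϕ=+1.3°):
cos h₀ = −tan(+1.3°) tan(+22.500°) = -0.0094, h₀ = 1.5802 rad.
Bracket: h₀ sin ϕ sin δ + cos ϕ cos δ sin h₀ = 1.5802×0.02269×0.38268 + 0.99974×0.92388×0.99996 = 0.013721 + 0.923603 = 0.937324.
Q̄ = (S_0/π) × [bracket] = (589/π) × 0.937324 = 175.73 W/m².
— Configuration B (ϕ=+1.3°):
sin δ = sin 25.19° × sin 352.9° = -0.05261, so δ = -3.016°.
cos h₀ = −tan(+1.3°) tan(-3.016°) = 0.0012, h₀ = 1.5696 rad.
Bracket: h₀ sin ϕ sin δ + cos ϕ cos δ sin h₀ = 1.5696×0.02269×-0.05261 + 0.99974×0.99862×1.00000 = -0.001874 + 0.998360 = 0.996486.
Q̄ = (S_0/π) × [bracket] = (589/π) × 0.996486 = 186.83 W/m².
Ratio Q̄_A / Q̄_B = 175.73 / 186.83 = 0.9406.

Q̄_A / Q̄_B ≈ 0.941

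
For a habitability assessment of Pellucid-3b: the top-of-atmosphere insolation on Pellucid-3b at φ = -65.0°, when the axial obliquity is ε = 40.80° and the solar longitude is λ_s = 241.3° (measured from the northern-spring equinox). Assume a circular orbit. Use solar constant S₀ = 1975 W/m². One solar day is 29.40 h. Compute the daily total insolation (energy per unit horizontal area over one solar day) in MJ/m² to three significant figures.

109 MJ/m²

Solar declination: sin δ = sin ε · sin λ_s = sin 40.80° × sin 241.3° = -0.57315, so δ = -34.970°.
cos H₀ = −tan(-65.0°) tan(-34.970°) = -1.4999 ≤ −1 ⇒ polar day, H₀ = π.
Bracket: H₀ sin φ sin δ + cos φ cos δ sin H₀ = 3.1416×-0.90631×-0.57315 + 0.42262×0.81945×0.00000 = 1.631909 + 0.000000 = 1.631909.
Q̄ = (S₀/π) × [bracket] = (1975/π) × 1.631909 = 1025.9 W/m².
Daily total = Q̄ × 29.40 h × 3600 s/h = 1025.9 × 29.40 × 3600 / 10⁶ = 108.6 MJ/m².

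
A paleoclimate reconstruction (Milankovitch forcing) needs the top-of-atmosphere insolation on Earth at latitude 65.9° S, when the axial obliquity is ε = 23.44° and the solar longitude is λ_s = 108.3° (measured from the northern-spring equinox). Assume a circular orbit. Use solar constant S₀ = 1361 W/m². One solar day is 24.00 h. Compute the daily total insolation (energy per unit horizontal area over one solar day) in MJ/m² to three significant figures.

0.351 MJ/m²

Solar declination: sin δ = sin ε · sin λ_s = sin 23.44° × sin 108.3° = 0.37767, so δ = +22.189°.
cos H₀ = −tan(-65.9°) tan(+22.189°) = 0.9118, H₀ = 0.4231 rad.
Bracket: H₀ sin φ sin δ + cos φ cos δ sin H₀ = 0.4231×-0.91283×0.37767 + 0.40833×0.92594×0.41058 = -0.145863 + 0.155236 = 0.009373.
Q̄ = (S₀/π) × [bracket] = (1361/π) × 0.009373 = 4.0606 W/m².
Daily total = Q̄ × 24.00 h × 3600 s/h = 4.0606 × 24.00 × 3600 / 10⁶ = 0.3508 MJ/m².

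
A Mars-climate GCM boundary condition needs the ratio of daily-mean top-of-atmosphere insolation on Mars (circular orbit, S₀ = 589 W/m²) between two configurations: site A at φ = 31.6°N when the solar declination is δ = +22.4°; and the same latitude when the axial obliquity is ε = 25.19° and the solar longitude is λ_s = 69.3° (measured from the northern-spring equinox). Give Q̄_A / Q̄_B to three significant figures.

— Configuration A (φ=+31.6°):
cos H₀ = −tan(+31.6°) tan(+22.400°) = -0.2536, H₀ = 1.8272 rad.
Bracket: H₀ sin φ sin δ + cos φ cos δ sin H₀ = 1.8272×0.52399×0.38107 + 0.85173×0.92455×0.96732 = 0.364850 + 0.761733 = 1.126583.
Q̄ = (S₀/π) × [bracket] = (589/π) × 1.126583 = 211.22 W/m².
— Configuration B (φ=+31.6°):
Solar declination: sin δ = sin ε · sin λ_s = sin 25.19° × sin 69.3° = 0.39814, so δ = +23.462°.
cos H₀ = −tan(+31.6°) tan(+23.462°) = -0.2670, H₀ = 1.8411 rad.
Bracket: H₀ sin φ sin δ + cos φ cos δ sin H₀ = 1.8411×0.52399×0.39814 + 0.85173×0.91732×0.96369 = 0.384093 + 0.752940 = 1.137033.
Q̄ = (S₀/π) × [bracket] = (589/π) × 1.137033 = 213.18 W/m².
Ratio Q̄_A / Q̄_B = 211.22 / 213.18 = 0.9908.

Q̄_A / Q̄_B ≈ 0.991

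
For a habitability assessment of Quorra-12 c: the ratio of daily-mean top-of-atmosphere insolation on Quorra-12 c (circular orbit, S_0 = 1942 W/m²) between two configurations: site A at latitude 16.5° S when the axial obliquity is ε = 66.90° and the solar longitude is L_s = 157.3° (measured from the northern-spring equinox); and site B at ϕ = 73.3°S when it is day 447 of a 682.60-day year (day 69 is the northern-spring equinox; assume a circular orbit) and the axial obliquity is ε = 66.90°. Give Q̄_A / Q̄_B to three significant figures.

— Configuration A (ϕ=-16.5°):
Solar declination: sin δ = sin ε · sin L_s = sin 66.90° × sin 157.3° = 0.35496, so δ = +20.791°.
cos h₀ = −tan(-16.5°) tan(+20.791°) = 0.1125, h₀ = 1.4581 rad.
Bracket: h₀ sin ϕ sin δ + cos ϕ cos δ sin h₀ = 1.4581×-0.28402×0.35496 + 0.95882×0.93488×0.99366 = -0.146999 + 0.890699 = 0.743700.
Q̄ = (S_0/π) × [bracket] = (1942/π) × 0.743700 = 459.72 W/m².
— Configuration B (ϕ=-73.3°):
Solar longitude: L_s = 360° × (447 − 69)/682.60 = 199.355°.
sin δ = sin 66.90° × sin 199.355° = -0.30485, so δ = -17.749°.
cos h₀ = −tan(-73.3°) tan(-17.749°) = -1.0669 ≤ −1 ⇒ polar day, h₀ = π.
Bracket: h₀ sin ϕ sin δ + cos ϕ cos δ sin h₀ = 3.1416×-0.95782×-0.30485 + 0.28736×0.95240×0.00000 = 0.917320 + 0.000000 = 0.917320.
Q̄ = (S_0/π) × [bracket] = (1942/π) × 0.917320 = 567.05 W/m².
Ratio Q̄_A / Q̄_B = 459.72 / 567.05 = 0.8107.

Q̄_A / Q̄_B ≈ 0.811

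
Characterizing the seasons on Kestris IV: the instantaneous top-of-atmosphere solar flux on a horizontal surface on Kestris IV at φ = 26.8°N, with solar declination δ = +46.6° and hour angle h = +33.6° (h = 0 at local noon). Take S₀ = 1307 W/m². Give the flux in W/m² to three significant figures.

cos θ_z = sin φ sin δ + cos φ cos δ cos h = 0.327596 + 0.510818 = 0.838414.
Flux = S₀ · cos θ_z = 1307 × 0.838414 = 1096 W/m².

1.10e+03 W/m²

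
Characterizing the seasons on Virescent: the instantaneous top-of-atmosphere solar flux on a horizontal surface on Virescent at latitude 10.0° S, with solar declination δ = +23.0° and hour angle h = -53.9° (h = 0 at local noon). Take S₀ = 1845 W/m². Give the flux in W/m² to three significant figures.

860 W/m²

cos θ_z = sin φ sin δ + cos φ cos δ cos h = -0.067850 + 0.534118 = 0.466268.
Flux = S₀ · cos θ_z = 1845 × 0.466268 = 860.3 W/m².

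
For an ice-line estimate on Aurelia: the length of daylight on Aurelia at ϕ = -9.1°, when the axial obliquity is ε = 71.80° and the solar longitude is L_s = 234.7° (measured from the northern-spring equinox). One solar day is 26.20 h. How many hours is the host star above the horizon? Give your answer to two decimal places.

Solar declination: sin δ = sin ε · sin L_s = sin 71.80° × sin 234.7° = -0.77531, so δ = -50.833°.
cos h₀ = −tan ϕ · tan δ = −tan(-9.1°) × tan(-50.833°) = -0.1966, so h₀ = 1.7687 rad = 101.34°.
Daylight = 2h₀/(2π) × 26.20 h = (1.7687/π) × 26.20 = 14.75 h.

14.75 h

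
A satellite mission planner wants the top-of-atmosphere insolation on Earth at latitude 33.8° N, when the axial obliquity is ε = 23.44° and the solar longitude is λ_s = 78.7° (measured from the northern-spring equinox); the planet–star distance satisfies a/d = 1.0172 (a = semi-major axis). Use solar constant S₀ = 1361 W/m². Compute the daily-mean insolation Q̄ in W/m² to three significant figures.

Solar declination: sin δ = sin ε · sin λ_s = sin 23.44° × sin 78.7° = 0.39008, so δ = +22.959°.
cos H₀ = −tan(+33.8°) tan(+22.959°) = -0.2836, H₀ = 1.8583 rad.
Bracket: H₀ sin φ sin δ + cos φ cos δ sin H₀ = 1.8583×0.55630×0.39008 + 0.83098×0.92078×0.95894 = 0.403254 + 0.733733 = 1.136987.
Inverse-square distance factor (a/d)² = 1.0172² = 1.034696.
Q̄ = (S₀/π) × 1.034696 × [bracket] = (1361/π) × 1.034696 × 1.136987 = 509.7 W/m².

Q̄ ≈ 510 W/m²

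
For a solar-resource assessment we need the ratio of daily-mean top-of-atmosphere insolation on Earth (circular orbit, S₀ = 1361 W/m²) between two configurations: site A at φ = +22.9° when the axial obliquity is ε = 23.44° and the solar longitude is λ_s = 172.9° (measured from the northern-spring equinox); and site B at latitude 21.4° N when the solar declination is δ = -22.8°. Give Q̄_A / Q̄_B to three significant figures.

Q̄_A / Q̄_B ≈ 1.47

— Configuration A (φ=+22.9°):
Solar declination: sin δ = sin ε · sin λ_s = sin 23.44° × sin 172.9° = 0.04917, so δ = +2.818°.
cos H₀ = −tan(+22.9°) tan(+2.818°) = -0.0208, H₀ = 1.5916 rad.
Bracket: H₀ sin φ sin δ + cos φ cos δ sin H₀ = 1.5916×0.38912×0.04917 + 0.92119×0.99879×0.99978 = 0.030452 + 0.919873 = 0.950325.
Q̄ = (S₀/π) × [bracket] = (1361/π) × 0.950325 = 411.70 W/m².
— Configuration B (φ=+21.4°):
cos H₀ = −tan(+21.4°) tan(-22.800°) = 0.1647, H₀ = 1.4053 rad.
Bracket: H₀ sin φ sin δ + cos φ cos δ sin H₀ = 1.4053×0.36488×-0.38752 + 0.93106×0.92186×0.98634 = -0.198707 + 0.846582 = 0.647875.
Q̄ = (S₀/π) × [bracket] = (1361/π) × 0.647875 = 280.67 W/m².
Ratio Q̄_A / Q̄_B = 411.70 / 280.67 = 1.467.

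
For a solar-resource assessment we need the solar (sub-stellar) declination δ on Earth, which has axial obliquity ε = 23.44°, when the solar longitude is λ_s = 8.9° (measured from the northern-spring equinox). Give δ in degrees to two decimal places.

δ = +3.53°

sin δ = sin ε · sin λ_s = sin 23.44° × sin 8.9° = 0.061542.
δ = arcsin(0.061542) = +3.53°.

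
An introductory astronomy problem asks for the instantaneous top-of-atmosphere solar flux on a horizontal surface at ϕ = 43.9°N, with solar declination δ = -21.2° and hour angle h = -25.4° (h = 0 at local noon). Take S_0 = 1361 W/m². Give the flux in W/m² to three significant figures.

cos θ_z = sin ϕ sin δ + cos ϕ cos δ cos h = -0.250751 + 0.606849 = 0.356098.
Flux = S_0 · cos θ_z = 1361 × 0.356098 = 484.6 W/m².

485 W/m²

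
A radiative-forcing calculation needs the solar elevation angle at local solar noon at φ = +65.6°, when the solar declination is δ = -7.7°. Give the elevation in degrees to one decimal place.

At local noon the hour angle is zero, so the zenith angle equals |φ − δ| = |+65.6° − (-7.700°)| = 73.300°.
Elevation = 90° − 73.300° = 16.7°.

16.7°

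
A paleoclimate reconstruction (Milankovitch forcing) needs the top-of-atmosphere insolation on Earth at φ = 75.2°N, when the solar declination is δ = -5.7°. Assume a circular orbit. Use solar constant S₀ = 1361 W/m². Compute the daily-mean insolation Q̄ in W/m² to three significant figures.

cos H₀ = −tan(+75.2°) tan(-5.700°) = 0.3778, H₀ = 1.1834 rad.
Bracket: H₀ sin φ sin δ + cos φ cos δ sin H₀ = 1.1834×0.96682×-0.09932 + 0.25545×0.99506×0.92590 = -0.113635 + 0.235353 = 0.121718.
Q̄ = (S₀/π) × [bracket] = (1361/π) × 0.121718 = 52.73 W/m².

Q̄ ≈ 52.7 W/m²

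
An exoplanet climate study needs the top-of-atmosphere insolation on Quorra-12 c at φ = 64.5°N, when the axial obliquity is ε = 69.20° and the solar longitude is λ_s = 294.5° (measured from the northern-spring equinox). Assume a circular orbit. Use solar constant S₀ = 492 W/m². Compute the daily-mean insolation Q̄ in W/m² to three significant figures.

Solar declination: sin δ = sin ε · sin λ_s = sin 69.20° × sin 294.5° = -0.85066, so δ = -58.283°.
cos H₀ = −tan(+64.5°) tan(-58.283°) = 3.3923 ≥ 1 ⇒ polar night, H₀ = 0 and Q̄ = 0.

Q̄ ≈ 0.00 W/m²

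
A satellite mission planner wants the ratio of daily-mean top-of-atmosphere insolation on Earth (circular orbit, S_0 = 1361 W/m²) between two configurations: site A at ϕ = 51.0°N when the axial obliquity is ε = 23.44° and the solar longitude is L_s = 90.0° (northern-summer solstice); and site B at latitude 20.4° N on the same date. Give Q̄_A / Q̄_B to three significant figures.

— Configuration A (ϕ=+51.0°):
Solar declination: sin δ = sin ε · sin L_s = sin 23.44° × sin 90.0° = 0.39779, so δ = +23.440°.
cos h₀ = −tan(+51.0°) tan(+23.440°) = -0.5354, h₀ = 2.1358 rad.
Bracket: h₀ sin ϕ sin δ + cos ϕ cos δ sin h₀ = 2.1358×0.77715×0.39779 + 0.62932×0.91748×0.84459 = 0.660267 + 0.487657 = 1.147924.
Q̄ = (S_0/π) × [bracket] = (1361/π) × 1.147924 = 497.30 W/m².
— Configuration B (ϕ=+20.4°):
cos h₀ = −tan(+20.4°) tan(+23.440°) = -0.1612, h₀ = 1.7327 rad.
Bracket: h₀ sin ϕ sin δ + cos ϕ cos δ sin h₀ = 1.7327×0.34857×0.39779 + 0.93728×0.91748×0.98691 = 0.240252 + 0.848679 = 1.088931.
Q̄ = (S_0/π) × [bracket] = (1361/π) × 1.088931 = 471.75 W/m².
Ratio Q̄_A / Q̄_B = 497.30 / 471.75 = 1.054.

Q̄_A / Q̄_B ≈ 1.05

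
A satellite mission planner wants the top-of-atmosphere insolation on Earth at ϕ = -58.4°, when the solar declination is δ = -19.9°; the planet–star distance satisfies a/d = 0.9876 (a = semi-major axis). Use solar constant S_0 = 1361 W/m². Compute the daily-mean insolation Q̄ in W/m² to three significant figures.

cos h₀ = −tan(-58.4°) tan(-19.900°) = -0.5884, h₀ = 2.1999 rad.
Bracket: h₀ sin ϕ sin δ + cos ϕ cos δ sin h₀ = 2.1999×-0.85173×-0.34038 + 0.52399×0.94029×0.80856 = 0.637777 + 0.398380 = 1.036157.
Inverse-square distance factor (a/d)² = 0.9876² = 0.975354.
Q̄ = (S_0/π) × 0.975354 × [bracket] = (1361/π) × 0.975354 × 1.036157 = 437.8 W/m².

Q̄ ≈ 438 W/m²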